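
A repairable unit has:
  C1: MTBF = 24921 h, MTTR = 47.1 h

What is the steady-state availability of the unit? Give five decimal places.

A(C1) = MTBF/(MTBF+MTTR) = 24921/(24921+47.1) = 0.99811

0.99811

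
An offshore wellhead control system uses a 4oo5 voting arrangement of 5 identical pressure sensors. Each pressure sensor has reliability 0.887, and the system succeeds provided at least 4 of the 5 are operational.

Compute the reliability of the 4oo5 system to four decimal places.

0.8988

R = Σ_{i=4}^{5} C(5,i) p^i (1−p)^{5−i} with p = 0.887
C(5,4)·0.887^4·0.113^1 = 0.349738
C(5,5)·0.887^5·0.113^0 = 0.549058
Sum = 0.8988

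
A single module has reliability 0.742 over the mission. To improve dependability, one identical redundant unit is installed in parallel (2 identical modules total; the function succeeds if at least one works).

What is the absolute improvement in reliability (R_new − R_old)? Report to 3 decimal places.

R_before = 0.742
R_after = 1 − (1 − 0.742)^2 = 0.933
ΔR = 0.933 − 0.742 = 0.191

0.191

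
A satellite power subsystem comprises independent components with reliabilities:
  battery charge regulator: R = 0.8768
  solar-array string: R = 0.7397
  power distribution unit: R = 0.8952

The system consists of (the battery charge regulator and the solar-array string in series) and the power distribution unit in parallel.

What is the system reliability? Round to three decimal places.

0.963

Series (battery charge regulator and solar-array string): 0.87680 × 0.73970 = 0.64857
Parallel ([0.64857] and power distribution unit): 1 − (1 − 0.64857)(1 − 0.89520) = 0.963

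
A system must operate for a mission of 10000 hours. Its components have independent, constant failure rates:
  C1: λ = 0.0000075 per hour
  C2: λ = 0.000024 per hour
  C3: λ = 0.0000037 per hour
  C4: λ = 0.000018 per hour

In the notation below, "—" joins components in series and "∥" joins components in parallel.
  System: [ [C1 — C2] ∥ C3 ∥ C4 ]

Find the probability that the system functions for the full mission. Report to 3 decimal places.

R(C1) = exp(−0.0000075 × 10000) = 0.92774
R(C2) = exp(−0.000024 × 10000) = 0.78663
R(C3) = exp(−0.0000037 × 10000) = 0.96368
R(C4) = exp(−0.000018 × 10000) = 0.83527
Series (C1 and C2): 0.92774 × 0.78663 = 0.72979
Parallel ([0.72979], C3, and C4): 1 − (1 − 0.72979)(1 − 0.96368)(1 − 0.83527) = 0.998

0.998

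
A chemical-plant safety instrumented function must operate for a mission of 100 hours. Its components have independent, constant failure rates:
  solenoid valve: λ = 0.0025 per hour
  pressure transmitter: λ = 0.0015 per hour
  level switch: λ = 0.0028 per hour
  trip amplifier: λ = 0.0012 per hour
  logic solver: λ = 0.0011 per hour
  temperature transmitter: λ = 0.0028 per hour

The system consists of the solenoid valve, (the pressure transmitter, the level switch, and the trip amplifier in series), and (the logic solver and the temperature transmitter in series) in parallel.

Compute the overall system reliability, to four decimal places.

0.9698

R(solenoid valve) = exp(−0.0025 × 100) = 0.778801
R(pressure transmitter) = exp(−0.0015 × 100) = 0.860708
R(level switch) = exp(−0.0028 × 100) = 0.755784
R(trip amplifier) = exp(−0.0012 × 100) = 0.886920
R(logic solver) = exp(−0.0011 × 100) = 0.895834
R(temperature transmitter) = exp(−0.0028 × 100) = 0.755784
Series (pressure transmitter, level switch, and trip amplifier): 0.860708 × 0.755784 × 0.886920 = 0.576950
Series (logic solver and temperature transmitter): 0.895834 × 0.755784 = 0.677057
Parallel (solenoid valve, [0.576950], and [0.677057]): 1 − (1 − 0.778801)(1 − 0.576950)(1 − 0.677057) = 0.9698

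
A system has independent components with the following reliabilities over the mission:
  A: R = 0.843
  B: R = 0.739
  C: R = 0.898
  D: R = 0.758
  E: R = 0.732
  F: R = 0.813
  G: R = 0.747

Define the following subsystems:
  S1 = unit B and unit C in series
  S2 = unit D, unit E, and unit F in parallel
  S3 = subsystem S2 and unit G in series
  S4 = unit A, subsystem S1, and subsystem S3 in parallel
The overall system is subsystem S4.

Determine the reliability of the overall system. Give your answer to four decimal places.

0.9862

Series (B and C): 0.739000 × 0.898000 = 0.663622
Parallel (D, E, and F): 1 − (1 − 0.758000)(1 − 0.732000)(1 − 0.813000) = 0.987872
Series ([0.987872] and G): 0.987872 × 0.747000 = 0.737940
Parallel (A, [0.663622], and [0.737940]): 1 − (1 − 0.843000)(1 − 0.663622)(1 − 0.737940) = 0.9862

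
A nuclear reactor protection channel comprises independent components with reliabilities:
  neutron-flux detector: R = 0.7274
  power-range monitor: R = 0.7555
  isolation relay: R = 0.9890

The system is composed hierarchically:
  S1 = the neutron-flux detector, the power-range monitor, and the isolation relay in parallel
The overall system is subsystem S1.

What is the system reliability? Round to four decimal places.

Parallel (neutron-flux detector, power-range monitor, and isolation relay): 1 − (1 − 0.727400)(1 − 0.755500)(1 − 0.989000) = 0.9993

0.9993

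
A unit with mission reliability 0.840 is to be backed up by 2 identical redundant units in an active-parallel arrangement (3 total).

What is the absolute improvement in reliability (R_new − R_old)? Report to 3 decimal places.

0.156

R_before = 0.840
R_after = 1 − (1 − 0.840)^3 = 0.996
ΔR = 0.996 − 0.840 = 0.156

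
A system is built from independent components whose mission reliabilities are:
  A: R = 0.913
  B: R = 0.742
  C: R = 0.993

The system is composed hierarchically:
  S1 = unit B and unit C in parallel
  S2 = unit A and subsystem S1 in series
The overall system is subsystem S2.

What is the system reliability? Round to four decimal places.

Parallel (B and C): 1 − (1 − 0.742000)(1 − 0.993000) = 0.998194
Series (A and [0.998194]): 0.913000 × 0.998194 = 0.9114

0.9114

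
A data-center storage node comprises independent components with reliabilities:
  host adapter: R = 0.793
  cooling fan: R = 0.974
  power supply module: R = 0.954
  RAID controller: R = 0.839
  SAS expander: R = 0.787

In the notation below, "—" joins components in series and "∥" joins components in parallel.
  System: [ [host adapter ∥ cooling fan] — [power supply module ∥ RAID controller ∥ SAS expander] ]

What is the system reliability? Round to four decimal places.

0.9930

Parallel (host adapter and cooling fan): 1 − (1 − 0.793000)(1 − 0.974000) = 0.994618
Parallel (power supply module, RAID controller, and SAS expander): 1 − (1 − 0.954000)(1 − 0.839000)(1 − 0.787000) = 0.998423
Series ([0.994618] and [0.998423]): 0.994618 × 0.998423 = 0.9930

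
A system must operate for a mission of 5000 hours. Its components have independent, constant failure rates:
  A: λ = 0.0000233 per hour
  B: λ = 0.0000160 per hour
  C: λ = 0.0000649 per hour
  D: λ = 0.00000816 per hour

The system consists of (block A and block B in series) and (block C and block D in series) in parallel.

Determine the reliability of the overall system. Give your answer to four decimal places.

0.9454

R(A) = exp(−0.0000233 × 5000) = 0.890030
R(B) = exp(−0.0000160 × 5000) = 0.923116
R(C) = exp(−0.0000649 × 5000) = 0.722889
R(D) = exp(−0.00000816 × 5000) = 0.960021
Series (A and B): 0.890030 × 0.923116 = 0.821601
Series (C and D): 0.722889 × 0.960021 = 0.693989
Parallel ([0.821601] and [0.693989]): 1 − (1 − 0.821601)(1 − 0.693989) = 0.9454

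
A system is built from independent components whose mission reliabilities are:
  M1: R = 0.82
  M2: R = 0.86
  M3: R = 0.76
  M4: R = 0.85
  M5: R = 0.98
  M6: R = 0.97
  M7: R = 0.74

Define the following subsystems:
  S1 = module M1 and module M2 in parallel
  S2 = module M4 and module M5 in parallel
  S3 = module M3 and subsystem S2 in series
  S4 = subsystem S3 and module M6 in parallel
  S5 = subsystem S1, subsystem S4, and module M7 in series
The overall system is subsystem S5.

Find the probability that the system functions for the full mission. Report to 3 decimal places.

0.716

Parallel (M1 and M2): 1 − (1 − 0.82000)(1 − 0.86000) = 0.97480
Parallel (M4 and M5): 1 − (1 − 0.85000)(1 − 0.98000) = 0.99700
Series (M3 and [0.99700]): 0.76000 × 0.99700 = 0.75772
Parallel ([0.75772] and M6): 1 − (1 − 0.75772)(1 − 0.97000) = 0.99273
Series ([0.97480], [0.99273], and M7): 0.97480 × 0.99273 × 0.74000 = 0.716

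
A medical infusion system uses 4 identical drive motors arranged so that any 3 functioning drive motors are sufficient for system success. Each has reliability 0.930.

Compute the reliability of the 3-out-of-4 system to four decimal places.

0.9733

R = Σ_{i=3}^{4} C(4,i) p^i (1−p)^{4−i} with p = 0.930
C(4,3)·0.930^3·0.070^1 = 0.225220
C(4,4)·0.930^4·0.070^0 = 0.748052
Sum = 0.9733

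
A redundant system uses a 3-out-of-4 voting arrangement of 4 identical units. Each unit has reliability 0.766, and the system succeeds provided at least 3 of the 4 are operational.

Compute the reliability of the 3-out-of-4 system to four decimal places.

R = Σ_{i=3}^{4} C(4,i) p^i (1−p)^{4−i} with p = 0.766
C(4,3)·0.766^3·0.234^1 = 0.420690
C(4,4)·0.766^4·0.234^0 = 0.344283
Sum = 0.7650

0.7650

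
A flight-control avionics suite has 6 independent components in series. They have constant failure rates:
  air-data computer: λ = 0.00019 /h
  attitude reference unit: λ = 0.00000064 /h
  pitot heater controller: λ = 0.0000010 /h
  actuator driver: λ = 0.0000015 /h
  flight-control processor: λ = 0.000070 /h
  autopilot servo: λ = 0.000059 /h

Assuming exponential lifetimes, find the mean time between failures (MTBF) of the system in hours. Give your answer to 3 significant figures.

3100

Series of exponential components: λ_sys = Σ λ_i
λ_sys = 0.00019 + 0.00000064 + 0.0000010 + 0.0000015 + 0.000070 + 0.000059 = 3.2214e-04 /h
MTBF = 1 / λ_sys = 3100 h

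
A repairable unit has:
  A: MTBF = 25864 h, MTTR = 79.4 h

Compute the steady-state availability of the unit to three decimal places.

A(A) = MTBF/(MTBF+MTTR) = 25864/(25864+79.4) = 0.997

0.997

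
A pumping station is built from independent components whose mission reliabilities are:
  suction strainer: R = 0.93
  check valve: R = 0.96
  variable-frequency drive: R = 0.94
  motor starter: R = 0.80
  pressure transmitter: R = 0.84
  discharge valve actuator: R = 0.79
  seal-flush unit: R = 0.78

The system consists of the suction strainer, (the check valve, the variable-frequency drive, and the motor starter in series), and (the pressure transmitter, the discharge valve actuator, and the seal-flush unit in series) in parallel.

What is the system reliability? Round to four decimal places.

0.9906

Series (check valve, variable-frequency drive, and motor starter): 0.960000 × 0.940000 × 0.800000 = 0.721920
Series (pressure transmitter, discharge valve actuator, and seal-flush unit): 0.840000 × 0.790000 × 0.780000 = 0.517608
Parallel (suction strainer, [0.721920], and [0.517608]): 1 − (1 − 0.930000)(1 − 0.721920)(1 − 0.517608) = 0.9906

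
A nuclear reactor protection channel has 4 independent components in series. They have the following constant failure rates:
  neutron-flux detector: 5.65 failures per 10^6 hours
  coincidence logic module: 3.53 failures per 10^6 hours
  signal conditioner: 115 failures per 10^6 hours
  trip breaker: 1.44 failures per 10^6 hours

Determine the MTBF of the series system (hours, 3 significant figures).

7960

Series of exponential components: λ_sys = Σ λ_i
λ_sys = 0.00000565 + 0.00000353 + 0.000115 + 0.00000144 = 1.2562e-04 /h
MTBF = 1 / λ_sys = 7960 h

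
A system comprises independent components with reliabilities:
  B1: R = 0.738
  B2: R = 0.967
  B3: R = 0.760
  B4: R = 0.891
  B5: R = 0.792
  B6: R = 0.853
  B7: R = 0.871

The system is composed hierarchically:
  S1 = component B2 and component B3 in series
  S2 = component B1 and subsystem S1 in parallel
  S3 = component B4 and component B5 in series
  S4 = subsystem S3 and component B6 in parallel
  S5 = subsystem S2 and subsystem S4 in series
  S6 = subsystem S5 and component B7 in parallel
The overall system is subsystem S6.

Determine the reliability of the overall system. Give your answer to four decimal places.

Series (B2 and B3): 0.967000 × 0.760000 = 0.734920
Parallel (B1 and [0.734920]): 1 − (1 − 0.738000)(1 − 0.734920) = 0.930549
Series (B4 and B5): 0.891000 × 0.792000 = 0.705672
Parallel ([0.705672] and B6): 1 − (1 − 0.705672)(1 − 0.853000) = 0.956734
Series ([0.930549] and [0.956734]): 0.930549 × 0.956734 = 0.890288
Parallel ([0.890288] and B7): 1 − (1 − 0.890288)(1 − 0.871000) = 0.9858

0.9858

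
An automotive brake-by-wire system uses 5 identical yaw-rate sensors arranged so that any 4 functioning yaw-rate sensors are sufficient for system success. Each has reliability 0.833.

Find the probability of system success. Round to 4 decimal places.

0.8031

R = Σ_{i=4}^{5} C(5,i) p^i (1−p)^{5−i} with p = 0.833
C(5,4)·0.833^4·0.167^1 = 0.402037
C(5,5)·0.833^5·0.167^0 = 0.401074
Sum = 0.8031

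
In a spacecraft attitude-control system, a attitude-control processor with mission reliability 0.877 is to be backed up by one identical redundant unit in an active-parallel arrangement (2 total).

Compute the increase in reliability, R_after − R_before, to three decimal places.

R_before = 0.877
R_after = 1 − (1 − 0.877)^2 = 0.985
ΔR = 0.985 − 0.877 = 0.108

0.108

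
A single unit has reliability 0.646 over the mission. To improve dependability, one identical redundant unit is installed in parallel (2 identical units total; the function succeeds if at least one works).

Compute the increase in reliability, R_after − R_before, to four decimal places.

R_before = 0.646
R_after = 1 − (1 − 0.646)^2 = 0.8747
ΔR = 0.8747 − 0.646 = 0.2287

0.2287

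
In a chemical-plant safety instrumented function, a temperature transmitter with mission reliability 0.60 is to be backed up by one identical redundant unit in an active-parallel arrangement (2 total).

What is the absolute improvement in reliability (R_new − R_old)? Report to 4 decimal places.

0.2400

R_before = 0.60
R_after = 1 − (1 − 0.60)^2 = 0.8400
ΔR = 0.8400 − 0.60 = 0.2400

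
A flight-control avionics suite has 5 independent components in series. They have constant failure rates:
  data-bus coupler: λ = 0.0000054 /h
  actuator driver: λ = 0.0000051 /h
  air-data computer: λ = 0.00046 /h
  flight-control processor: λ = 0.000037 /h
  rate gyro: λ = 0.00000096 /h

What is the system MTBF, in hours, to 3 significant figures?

1970

Series of exponential components: λ_sys = Σ λ_i
λ_sys = 0.0000054 + 0.0000051 + 0.00046 + 0.000037 + 0.00000096 = 5.0846e-04 /h
MTBF = 1 / λ_sys = 1970 h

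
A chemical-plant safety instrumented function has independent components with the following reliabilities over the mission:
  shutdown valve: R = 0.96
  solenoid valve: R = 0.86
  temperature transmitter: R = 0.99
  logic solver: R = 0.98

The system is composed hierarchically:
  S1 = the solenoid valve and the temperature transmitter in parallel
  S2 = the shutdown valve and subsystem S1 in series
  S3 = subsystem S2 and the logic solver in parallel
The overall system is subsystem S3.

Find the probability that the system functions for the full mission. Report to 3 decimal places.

Parallel (solenoid valve and temperature transmitter): 1 − (1 − 0.86000)(1 − 0.99000) = 0.99860
Series (shutdown valve and [0.99860]): 0.96000 × 0.99860 = 0.95866
Parallel ([0.95866] and logic solver): 1 − (1 − 0.95866)(1 − 0.98000) = 0.999

0.999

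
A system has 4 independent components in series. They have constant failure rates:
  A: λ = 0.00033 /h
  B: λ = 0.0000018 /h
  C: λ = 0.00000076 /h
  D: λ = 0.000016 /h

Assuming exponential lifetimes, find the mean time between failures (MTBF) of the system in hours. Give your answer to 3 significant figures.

2870

Series of exponential components: λ_sys = Σ λ_i
λ_sys = 0.00033 + 0.0000018 + 0.00000076 + 0.000016 = 3.4856e-04 /h
MTBF = 1 / λ_sys = 2870 h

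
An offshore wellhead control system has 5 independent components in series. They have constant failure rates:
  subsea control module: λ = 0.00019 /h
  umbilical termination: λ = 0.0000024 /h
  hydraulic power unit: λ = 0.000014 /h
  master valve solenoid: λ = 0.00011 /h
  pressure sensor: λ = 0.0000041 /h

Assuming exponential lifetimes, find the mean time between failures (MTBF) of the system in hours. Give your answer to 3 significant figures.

Series of exponential components: λ_sys = Σ λ_i
λ_sys = 0.00019 + 0.0000024 + 0.000014 + 0.00011 + 0.0000041 = 3.2050e-04 /h
MTBF = 1 / λ_sys = 3120 h

3120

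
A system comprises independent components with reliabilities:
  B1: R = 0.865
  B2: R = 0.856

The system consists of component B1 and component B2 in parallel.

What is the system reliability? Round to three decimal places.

0.981

Parallel (B1 and B2): 1 − (1 − 0.86500)(1 − 0.85600) = 0.981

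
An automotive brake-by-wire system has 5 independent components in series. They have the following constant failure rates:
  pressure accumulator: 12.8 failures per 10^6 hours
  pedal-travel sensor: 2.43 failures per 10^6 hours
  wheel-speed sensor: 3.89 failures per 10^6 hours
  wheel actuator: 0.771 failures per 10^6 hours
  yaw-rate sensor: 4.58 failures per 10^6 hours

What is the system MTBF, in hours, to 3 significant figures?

Series of exponential components: λ_sys = Σ λ_i
λ_sys = 0.0000128 + 0.00000243 + 0.00000389 + 0.000000771 + 0.00000458 = 2.4471e-05 /h
MTBF = 1 / λ_sys = 40900 h

40900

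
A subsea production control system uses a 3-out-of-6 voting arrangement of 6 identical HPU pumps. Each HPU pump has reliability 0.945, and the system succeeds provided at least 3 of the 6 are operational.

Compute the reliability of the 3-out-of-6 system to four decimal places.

R = Σ_{i=3}^{6} C(6,i) p^i (1−p)^{6−i} with p = 0.945
C(6,3)·0.945^3·0.055^3 = 0.002808
C(6,4)·0.945^4·0.055^2 = 0.036186
C(6,5)·0.945^5·0.055^1 = 0.248698
C(6,6)·0.945^6·0.055^0 = 0.712182
Sum = 0.9999

0.9999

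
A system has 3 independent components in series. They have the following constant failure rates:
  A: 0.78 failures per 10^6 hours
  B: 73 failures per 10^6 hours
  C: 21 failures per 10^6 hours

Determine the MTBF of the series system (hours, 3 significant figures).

10600

Series of exponential components: λ_sys = Σ λ_i
λ_sys = 0.00000078 + 0.000073 + 0.000021 = 9.4780e-05 /h
MTBF = 1 / λ_sys = 10600 h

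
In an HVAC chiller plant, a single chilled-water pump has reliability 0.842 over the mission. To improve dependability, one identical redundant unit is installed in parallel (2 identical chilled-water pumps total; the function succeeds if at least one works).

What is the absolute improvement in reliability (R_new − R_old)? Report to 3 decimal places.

R_before = 0.842
R_after = 1 − (1 − 0.842)^2 = 0.975
ΔR = 0.975 − 0.842 = 0.133

0.133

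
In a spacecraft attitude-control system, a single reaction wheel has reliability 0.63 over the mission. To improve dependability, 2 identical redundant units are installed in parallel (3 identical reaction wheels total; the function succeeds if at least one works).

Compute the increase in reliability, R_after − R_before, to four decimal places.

R_before = 0.63
R_after = 1 − (1 − 0.63)^3 = 0.9493
ΔR = 0.9493 − 0.63 = 0.3193

0.3193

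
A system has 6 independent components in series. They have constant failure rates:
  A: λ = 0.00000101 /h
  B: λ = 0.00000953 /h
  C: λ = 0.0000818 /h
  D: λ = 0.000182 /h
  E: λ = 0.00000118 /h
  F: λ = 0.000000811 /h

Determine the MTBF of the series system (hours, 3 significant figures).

3620

Series of exponential components: λ_sys = Σ λ_i
λ_sys = 0.00000101 + 0.00000953 + 0.0000818 + 0.000182 + 0.00000118 + 0.000000811 = 2.7633e-04 /h
MTBF = 1 / λ_sys = 3620 h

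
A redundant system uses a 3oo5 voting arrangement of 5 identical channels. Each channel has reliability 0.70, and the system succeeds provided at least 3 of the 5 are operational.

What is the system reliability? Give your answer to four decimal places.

R = Σ_{i=3}^{5} C(5,i) p^i (1−p)^{5−i} with p = 0.70
C(5,3)·0.70^3·0.30^2 = 0.308700
C(5,4)·0.70^4·0.30^1 = 0.360150
C(5,5)·0.70^5·0.30^0 = 0.168070
Sum = 0.8369

0.8369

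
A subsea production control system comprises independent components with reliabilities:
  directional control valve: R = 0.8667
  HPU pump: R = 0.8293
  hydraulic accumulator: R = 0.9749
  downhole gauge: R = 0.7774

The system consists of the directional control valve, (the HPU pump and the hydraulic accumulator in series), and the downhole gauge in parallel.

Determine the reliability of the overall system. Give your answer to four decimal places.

0.9943

Series (HPU pump and hydraulic accumulator): 0.829300 × 0.974900 = 0.808485
Parallel (directional control valve, [0.808485], and downhole gauge): 1 − (1 − 0.866700)(1 − 0.808485)(1 − 0.777400) = 0.9943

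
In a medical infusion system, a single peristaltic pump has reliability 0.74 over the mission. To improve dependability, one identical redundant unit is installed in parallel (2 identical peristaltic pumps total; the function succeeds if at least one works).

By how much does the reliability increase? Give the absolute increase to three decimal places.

0.192

R_before = 0.74
R_after = 1 − (1 − 0.74)^2 = 0.932
ΔR = 0.932 − 0.74 = 0.192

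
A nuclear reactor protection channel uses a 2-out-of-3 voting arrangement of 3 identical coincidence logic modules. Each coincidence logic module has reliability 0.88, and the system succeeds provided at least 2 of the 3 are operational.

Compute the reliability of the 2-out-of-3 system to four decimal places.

R = Σ_{i=2}^{3} C(3,i) p^i (1−p)^{3−i} with p = 0.88
C(3,2)·0.88^2·0.12^1 = 0.278784
C(3,3)·0.88^3·0.12^0 = 0.681472
Sum = 0.9603

0.9603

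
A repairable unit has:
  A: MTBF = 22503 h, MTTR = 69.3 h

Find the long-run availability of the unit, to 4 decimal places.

A(A) = MTBF/(MTBF+MTTR) = 22503/(22503+69.3) = 0.9969

0.9969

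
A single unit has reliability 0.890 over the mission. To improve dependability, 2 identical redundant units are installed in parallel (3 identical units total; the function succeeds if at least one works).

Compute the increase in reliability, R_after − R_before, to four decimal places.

0.1087

R_before = 0.890
R_after = 1 − (1 − 0.890)^3 = 0.9987
ΔR = 0.9987 − 0.890 = 0.1087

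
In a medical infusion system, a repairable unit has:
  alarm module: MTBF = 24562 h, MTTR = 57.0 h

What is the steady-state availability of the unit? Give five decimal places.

0.99768

A(alarm module) = MTBF/(MTBF+MTTR) = 24562/(24562+57.0) = 0.99768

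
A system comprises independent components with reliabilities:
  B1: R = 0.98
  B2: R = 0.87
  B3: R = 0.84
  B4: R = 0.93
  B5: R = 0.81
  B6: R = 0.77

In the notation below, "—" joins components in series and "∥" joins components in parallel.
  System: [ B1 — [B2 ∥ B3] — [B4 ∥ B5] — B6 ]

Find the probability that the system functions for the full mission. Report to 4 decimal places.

0.7291

Parallel (B2 and B3): 1 − (1 − 0.870000)(1 − 0.840000) = 0.979200
Parallel (B4 and B5): 1 − (1 − 0.930000)(1 − 0.810000) = 0.986700
Series (B1, [0.979200], [0.986700], and B6): 0.980000 × 0.979200 × 0.986700 × 0.770000 = 0.7291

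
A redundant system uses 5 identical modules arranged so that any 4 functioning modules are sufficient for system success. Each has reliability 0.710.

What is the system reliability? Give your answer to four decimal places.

R = Σ_{i=4}^{5} C(5,i) p^i (1−p)^{5−i} with p = 0.710
C(5,4)·0.710^4·0.290^1 = 0.368469
C(5,5)·0.710^5·0.290^0 = 0.180423
Sum = 0.5489

0.5489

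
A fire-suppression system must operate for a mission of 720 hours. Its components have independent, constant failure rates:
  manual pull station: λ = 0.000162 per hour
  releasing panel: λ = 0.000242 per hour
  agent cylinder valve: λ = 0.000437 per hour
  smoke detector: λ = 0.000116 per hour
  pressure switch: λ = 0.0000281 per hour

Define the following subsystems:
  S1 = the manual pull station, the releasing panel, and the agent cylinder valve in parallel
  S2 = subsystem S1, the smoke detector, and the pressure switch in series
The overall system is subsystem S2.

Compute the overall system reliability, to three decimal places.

R(manual pull station) = exp(−0.000162 × 720) = 0.88991
R(releasing panel) = exp(−0.000242 × 720) = 0.84010
R(agent cylinder valve) = exp(−0.000437 × 720) = 0.73005
R(smoke detector) = exp(−0.000116 × 720) = 0.91987
R(pressure switch) = exp(−0.0000281 × 720) = 0.97997
Parallel (manual pull station, releasing panel, and agent cylinder valve): 1 − (1 − 0.88991)(1 − 0.84010)(1 − 0.73005) = 0.99525
Series ([0.99525], smoke detector, and pressure switch): 0.99525 × 0.91987 × 0.97997 = 0.897

0.897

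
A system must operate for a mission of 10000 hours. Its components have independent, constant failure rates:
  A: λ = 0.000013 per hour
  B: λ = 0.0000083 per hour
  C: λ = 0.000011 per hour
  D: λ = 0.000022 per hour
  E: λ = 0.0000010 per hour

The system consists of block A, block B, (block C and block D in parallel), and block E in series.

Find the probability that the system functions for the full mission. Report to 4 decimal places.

0.7837

R(A) = exp(−0.000013 × 10000) = 0.878095
R(B) = exp(−0.0000083 × 10000) = 0.920351
R(C) = exp(−0.000011 × 10000) = 0.895834
R(D) = exp(−0.000022 × 10000) = 0.802519
R(E) = exp(−0.0000010 × 10000) = 0.990050
Parallel (C and D): 1 − (1 − 0.895834)(1 − 0.802519) = 0.979429
Series (A, B, [0.979429], and E): 0.878095 × 0.920351 × 0.979429 × 0.990050 = 0.7837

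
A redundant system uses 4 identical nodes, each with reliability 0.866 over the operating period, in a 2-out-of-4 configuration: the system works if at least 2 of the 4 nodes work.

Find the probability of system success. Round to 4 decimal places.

0.9913

R = Σ_{i=2}^{4} C(4,i) p^i (1−p)^{4−i} with p = 0.866
C(4,2)·0.866^2·0.134^2 = 0.080797
C(4,3)·0.866^3·0.134^1 = 0.348112
C(4,4)·0.866^4·0.134^0 = 0.562434
Sum = 0.9913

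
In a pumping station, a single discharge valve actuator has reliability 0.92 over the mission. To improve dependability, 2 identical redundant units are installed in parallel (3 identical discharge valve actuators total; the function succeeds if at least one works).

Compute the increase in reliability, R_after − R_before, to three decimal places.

R_before = 0.92
R_after = 1 − (1 − 0.92)^3 = 0.999
ΔR = 0.999 − 0.92 = 0.079

0.079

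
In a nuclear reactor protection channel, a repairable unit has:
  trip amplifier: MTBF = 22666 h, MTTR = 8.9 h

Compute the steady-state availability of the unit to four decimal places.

A(trip amplifier) = MTBF/(MTBF+MTTR) = 22666/(22666+8.9) = 0.9996

0.9996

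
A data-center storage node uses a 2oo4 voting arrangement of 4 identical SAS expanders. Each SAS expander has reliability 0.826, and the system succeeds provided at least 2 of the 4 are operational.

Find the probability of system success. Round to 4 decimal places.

R = Σ_{i=2}^{4} C(4,i) p^i (1−p)^{4−i} with p = 0.826
C(4,2)·0.826^2·0.174^2 = 0.123940
C(4,3)·0.826^3·0.174^1 = 0.392238
C(4,4)·0.826^4·0.174^0 = 0.465501
Sum = 0.9817

0.9817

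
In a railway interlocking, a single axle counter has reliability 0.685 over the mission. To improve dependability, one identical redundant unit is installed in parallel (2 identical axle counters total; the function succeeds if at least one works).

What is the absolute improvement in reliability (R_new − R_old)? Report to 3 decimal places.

0.216

R_before = 0.685
R_after = 1 − (1 − 0.685)^2 = 0.901
ΔR = 0.901 − 0.685 = 0.216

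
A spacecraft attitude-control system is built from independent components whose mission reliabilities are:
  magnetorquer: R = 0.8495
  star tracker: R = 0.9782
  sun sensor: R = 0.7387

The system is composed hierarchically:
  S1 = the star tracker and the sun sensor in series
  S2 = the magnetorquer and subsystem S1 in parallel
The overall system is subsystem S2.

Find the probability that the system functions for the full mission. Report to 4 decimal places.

Series (star tracker and sun sensor): 0.978200 × 0.738700 = 0.722596
Parallel (magnetorquer and [0.722596]): 1 − (1 − 0.849500)(1 − 0.722596) = 0.9583

0.9583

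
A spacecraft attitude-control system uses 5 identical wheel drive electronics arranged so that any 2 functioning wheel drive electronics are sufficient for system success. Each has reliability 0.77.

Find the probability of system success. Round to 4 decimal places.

0.9886

R = Σ_{i=2}^{5} C(5,i) p^i (1−p)^{5−i} with p = 0.77
C(5,2)·0.77^2·0.23^3 = 0.072138
C(5,3)·0.77^3·0.23^2 = 0.241506
C(5,4)·0.77^4·0.23^1 = 0.404260
C(5,5)·0.77^5·0.23^0 = 0.270678
Sum = 0.9886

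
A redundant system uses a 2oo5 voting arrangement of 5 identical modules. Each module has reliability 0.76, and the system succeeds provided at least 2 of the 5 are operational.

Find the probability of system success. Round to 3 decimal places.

0.987

R = Σ_{i=2}^{5} C(5,i) p^i (1−p)^{5−i} with p = 0.76
C(5,2)·0.76^2·0.24^3 = 0.07985
C(5,3)·0.76^3·0.24^2 = 0.25285
C(5,4)·0.76^4·0.24^1 = 0.40035
C(5,5)·0.76^5·0.24^0 = 0.25355
Sum = 0.987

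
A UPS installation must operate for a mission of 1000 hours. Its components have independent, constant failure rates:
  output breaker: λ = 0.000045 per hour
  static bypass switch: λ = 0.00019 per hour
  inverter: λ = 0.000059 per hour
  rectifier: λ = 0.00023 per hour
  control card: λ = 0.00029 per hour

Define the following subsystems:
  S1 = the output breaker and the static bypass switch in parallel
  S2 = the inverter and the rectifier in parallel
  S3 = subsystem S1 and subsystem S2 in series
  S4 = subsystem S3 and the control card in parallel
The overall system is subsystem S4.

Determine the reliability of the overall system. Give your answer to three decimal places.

0.995

R(output breaker) = exp(−0.000045 × 1000) = 0.95600
R(static bypass switch) = exp(−0.00019 × 1000) = 0.82696
R(inverter) = exp(−0.000059 × 1000) = 0.94271
R(rectifier) = exp(−0.00023 × 1000) = 0.79453
R(control card) = exp(−0.00029 × 1000) = 0.74826
Parallel (output breaker and static bypass switch): 1 − (1 − 0.95600)(1 − 0.82696) = 0.99239
Parallel (inverter and rectifier): 1 − (1 − 0.94271)(1 − 0.79453) = 0.98823
Series ([0.99239] and [0.98823]): 0.99239 × 0.98823 = 0.98071
Parallel ([0.98071] and control card): 1 − (1 − 0.98071)(1 − 0.74826) = 0.995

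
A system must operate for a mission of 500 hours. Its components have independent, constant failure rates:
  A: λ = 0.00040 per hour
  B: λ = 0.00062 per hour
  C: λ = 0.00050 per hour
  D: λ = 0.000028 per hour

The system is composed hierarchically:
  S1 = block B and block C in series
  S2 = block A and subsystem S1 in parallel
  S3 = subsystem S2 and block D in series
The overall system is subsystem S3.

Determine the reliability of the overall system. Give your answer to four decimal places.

R(A) = exp(−0.00040 × 500) = 0.818731
R(B) = exp(−0.00062 × 500) = 0.733447
R(C) = exp(−0.00050 × 500) = 0.778801
R(D) = exp(−0.000028 × 500) = 0.986098
Series (B and C): 0.733447 × 0.778801 = 0.571209
Parallel (A and [0.571209]): 1 − (1 − 0.818731)(1 − 0.571209) = 0.922273
Series ([0.922273] and D): 0.922273 × 0.986098 = 0.9095

0.9095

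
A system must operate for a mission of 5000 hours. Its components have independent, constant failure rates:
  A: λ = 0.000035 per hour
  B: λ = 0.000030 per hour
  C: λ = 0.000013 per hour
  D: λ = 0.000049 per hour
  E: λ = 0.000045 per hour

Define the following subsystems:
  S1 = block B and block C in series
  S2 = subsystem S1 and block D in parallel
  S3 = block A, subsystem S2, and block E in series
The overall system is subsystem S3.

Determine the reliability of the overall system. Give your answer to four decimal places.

0.6421

R(A) = exp(−0.000035 × 5000) = 0.839457
R(B) = exp(−0.000030 × 5000) = 0.860708
R(C) = exp(−0.000013 × 5000) = 0.937067
R(D) = exp(−0.000049 × 5000) = 0.782705
R(E) = exp(−0.000045 × 5000) = 0.798516
Series (B and C): 0.860708 × 0.937067 = 0.806541
Parallel ([0.806541] and D): 1 − (1 − 0.806541)(1 − 0.782705) = 0.957962
Series (A, [0.957962], and E): 0.839457 × 0.957962 × 0.798516 = 0.6421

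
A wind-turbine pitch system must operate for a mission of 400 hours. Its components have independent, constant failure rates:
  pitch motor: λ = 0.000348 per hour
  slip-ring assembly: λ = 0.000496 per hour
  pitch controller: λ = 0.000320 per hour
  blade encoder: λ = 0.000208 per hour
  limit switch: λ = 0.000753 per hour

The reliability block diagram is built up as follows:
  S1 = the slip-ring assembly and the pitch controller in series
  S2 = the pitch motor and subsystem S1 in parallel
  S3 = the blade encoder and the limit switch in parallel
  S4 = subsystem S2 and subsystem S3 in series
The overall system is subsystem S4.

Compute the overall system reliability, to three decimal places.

0.944

R(pitch motor) = exp(−0.000348 × 400) = 0.87005
R(slip-ring assembly) = exp(−0.000496 × 400) = 0.82004
R(pitch controller) = exp(−0.000320 × 400) = 0.87985
R(blade encoder) = exp(−0.000208 × 400) = 0.92017
R(limit switch) = exp(−0.000753 × 400) = 0.73993
Series (slip-ring assembly and pitch controller): 0.82004 × 0.87985 = 0.72151
Parallel (pitch motor and [0.72151]): 1 − (1 − 0.87005)(1 − 0.72151) = 0.96381
Parallel (blade encoder and limit switch): 1 − (1 − 0.92017)(1 − 0.73993) = 0.97924
Series ([0.96381] and [0.97924]): 0.96381 × 0.97924 = 0.944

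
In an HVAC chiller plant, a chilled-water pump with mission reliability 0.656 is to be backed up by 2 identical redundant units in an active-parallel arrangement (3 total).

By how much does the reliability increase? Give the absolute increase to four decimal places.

R_before = 0.656
R_after = 1 − (1 − 0.656)^3 = 0.9593
ΔR = 0.9593 − 0.656 = 0.3033

0.3033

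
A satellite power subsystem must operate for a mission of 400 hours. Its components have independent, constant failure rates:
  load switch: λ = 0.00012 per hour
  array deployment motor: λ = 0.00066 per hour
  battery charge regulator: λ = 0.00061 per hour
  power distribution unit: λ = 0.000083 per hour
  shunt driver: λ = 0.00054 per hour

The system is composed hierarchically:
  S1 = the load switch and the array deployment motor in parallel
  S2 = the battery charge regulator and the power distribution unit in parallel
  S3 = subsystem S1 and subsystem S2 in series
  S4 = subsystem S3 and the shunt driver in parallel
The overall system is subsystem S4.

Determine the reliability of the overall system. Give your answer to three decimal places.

0.997

R(load switch) = exp(−0.00012 × 400) = 0.95313
R(array deployment motor) = exp(−0.00066 × 400) = 0.76797
R(battery charge regulator) = exp(−0.00061 × 400) = 0.78349
R(power distribution unit) = exp(−0.000083 × 400) = 0.96735
R(shunt driver) = exp(−0.00054 × 400) = 0.80574
Parallel (load switch and array deployment motor): 1 − (1 − 0.95313)(1 − 0.76797) = 0.98912
Parallel (battery charge regulator and power distribution unit): 1 − (1 − 0.78349)(1 − 0.96735) = 0.99293
Series ([0.98912] and [0.99293]): 0.98912 × 0.99293 = 0.98213
Parallel ([0.98213] and shunt driver): 1 − (1 − 0.98213)(1 − 0.80574) = 0.997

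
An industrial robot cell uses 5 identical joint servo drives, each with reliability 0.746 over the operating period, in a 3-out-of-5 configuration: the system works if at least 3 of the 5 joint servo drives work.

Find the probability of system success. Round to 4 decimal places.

R = Σ_{i=3}^{5} C(5,i) p^i (1−p)^{5−i} with p = 0.746
C(5,3)·0.746^3·0.254^2 = 0.267845
C(5,4)·0.746^4·0.254^1 = 0.393332
C(5,5)·0.746^5·0.254^0 = 0.231044
Sum = 0.8922

0.8922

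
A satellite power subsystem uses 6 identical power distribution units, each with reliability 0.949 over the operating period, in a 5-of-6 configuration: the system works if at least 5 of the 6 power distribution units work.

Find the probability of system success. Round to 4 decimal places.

0.9660

R = Σ_{i=5}^{6} C(6,i) p^i (1−p)^{6−i} with p = 0.949
C(6,5)·0.949^5·0.051^1 = 0.235533
C(6,6)·0.949^6·0.051^0 = 0.730461
Sum = 0.9660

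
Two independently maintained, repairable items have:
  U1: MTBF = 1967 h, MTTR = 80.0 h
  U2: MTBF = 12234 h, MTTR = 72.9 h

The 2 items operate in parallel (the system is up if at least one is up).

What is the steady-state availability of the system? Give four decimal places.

0.9998

A(U1) = MTBF/(MTBF+MTTR) = 1967/(1967+80.0) = 0.960918
A(U2) = MTBF/(MTBF+MTTR) = 12234/(12234+72.9) = 0.994076
Parallel availability: 1 − (1 − 0.960918)(1 − 0.994076) = 0.9998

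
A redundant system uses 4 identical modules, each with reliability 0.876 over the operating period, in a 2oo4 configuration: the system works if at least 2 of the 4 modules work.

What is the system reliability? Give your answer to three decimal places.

0.993

R = Σ_{i=2}^{4} C(4,i) p^i (1−p)^{4−i} with p = 0.876
C(4,2)·0.876^2·0.124^2 = 0.07080
C(4,3)·0.876^3·0.124^1 = 0.33342
C(4,4)·0.876^4·0.124^0 = 0.58887
Sum = 0.993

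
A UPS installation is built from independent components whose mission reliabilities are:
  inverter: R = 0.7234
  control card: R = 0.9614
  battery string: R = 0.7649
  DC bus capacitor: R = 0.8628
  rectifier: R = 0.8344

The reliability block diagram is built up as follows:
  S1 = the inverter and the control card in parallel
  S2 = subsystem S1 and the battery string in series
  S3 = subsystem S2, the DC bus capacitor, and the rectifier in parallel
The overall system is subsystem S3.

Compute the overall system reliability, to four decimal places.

Parallel (inverter and control card): 1 − (1 − 0.723400)(1 − 0.961400) = 0.989323
Series ([0.989323] and battery string): 0.989323 × 0.764900 = 0.756733
Parallel ([0.756733], DC bus capacitor, and rectifier): 1 − (1 − 0.756733)(1 − 0.862800)(1 − 0.834400) = 0.9945

0.9945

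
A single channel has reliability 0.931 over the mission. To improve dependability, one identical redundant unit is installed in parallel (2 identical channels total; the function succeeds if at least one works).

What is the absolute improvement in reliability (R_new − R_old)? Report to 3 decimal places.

R_before = 0.931
R_after = 1 − (1 − 0.931)^2 = 0.995
ΔR = 0.995 − 0.931 = 0.064

0.064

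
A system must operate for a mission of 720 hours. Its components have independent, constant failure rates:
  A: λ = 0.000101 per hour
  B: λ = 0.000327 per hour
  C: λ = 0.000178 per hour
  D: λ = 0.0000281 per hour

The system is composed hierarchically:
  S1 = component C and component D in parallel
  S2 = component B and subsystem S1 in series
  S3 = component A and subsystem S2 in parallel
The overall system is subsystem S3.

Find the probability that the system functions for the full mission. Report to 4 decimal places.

R(A) = exp(−0.000101 × 720) = 0.929861
R(B) = exp(−0.000327 × 720) = 0.790223
R(C) = exp(−0.000178 × 720) = 0.879713
R(D) = exp(−0.0000281 × 720) = 0.979971
Parallel (C and D): 1 − (1 − 0.879713)(1 − 0.979971) = 0.997591
Series (B and [0.997591]): 0.790223 × 0.997591 = 0.788319
Parallel (A and [0.788319]): 1 − (1 − 0.929861)(1 − 0.788319) = 0.9852

0.9852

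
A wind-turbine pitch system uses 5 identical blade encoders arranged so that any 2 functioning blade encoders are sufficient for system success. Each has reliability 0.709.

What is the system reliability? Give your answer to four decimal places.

R = Σ_{i=2}^{5} C(5,i) p^i (1−p)^{5−i} with p = 0.709
C(5,2)·0.709^2·0.291^3 = 0.123872
C(5,3)·0.709^3·0.291^2 = 0.301804
C(5,4)·0.709^4·0.291^1 = 0.367661
C(5,5)·0.709^5·0.291^0 = 0.179156
Sum = 0.9725

0.9725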